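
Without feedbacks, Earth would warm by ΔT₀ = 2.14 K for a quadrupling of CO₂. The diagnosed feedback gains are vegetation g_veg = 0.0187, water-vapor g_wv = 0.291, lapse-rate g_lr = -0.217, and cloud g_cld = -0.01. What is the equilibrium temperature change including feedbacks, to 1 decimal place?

Total gain g = 0.0187 + 0.291 − 0.217 − 0.01 = 0.0827.
Amplification A = 1/(1 − 0.0827) = 1.09.
ΔT = 2.14 × 1.09 = 2.3 K.

2.3 K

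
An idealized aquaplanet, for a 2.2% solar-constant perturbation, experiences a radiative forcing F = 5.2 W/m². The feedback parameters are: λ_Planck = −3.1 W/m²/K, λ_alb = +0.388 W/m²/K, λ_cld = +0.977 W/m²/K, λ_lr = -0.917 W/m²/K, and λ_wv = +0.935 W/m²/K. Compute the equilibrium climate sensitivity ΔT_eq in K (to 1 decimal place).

Net feedback parameter λ = (−3.1) + (+0.388) + (+0.977) + (-0.917) + (+0.935) = -1.717 W/m²/K.
ΔT = −F/λ = −5.2/(-1.717) = 3.0 K.

3.0 K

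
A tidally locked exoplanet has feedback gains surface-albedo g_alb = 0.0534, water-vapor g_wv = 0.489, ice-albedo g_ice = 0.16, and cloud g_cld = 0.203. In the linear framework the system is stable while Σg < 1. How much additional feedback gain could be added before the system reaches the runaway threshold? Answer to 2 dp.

0.09

Current total gain = 0.0534 + 0.489 + 0.16 + 0.203 = 0.9054.
Margin to runaway = 1 − 0.9054 = 0.09.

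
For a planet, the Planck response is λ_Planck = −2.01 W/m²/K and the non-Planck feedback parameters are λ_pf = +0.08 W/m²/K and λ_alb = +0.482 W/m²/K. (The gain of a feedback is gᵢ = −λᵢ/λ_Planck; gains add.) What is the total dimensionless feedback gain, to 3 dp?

Convert to gains: g_pf = 0.08/2.01 = 0.0398; g_alb = 0.482/2.01 = 0.2398.
Total gain g = 0.2796.

0.280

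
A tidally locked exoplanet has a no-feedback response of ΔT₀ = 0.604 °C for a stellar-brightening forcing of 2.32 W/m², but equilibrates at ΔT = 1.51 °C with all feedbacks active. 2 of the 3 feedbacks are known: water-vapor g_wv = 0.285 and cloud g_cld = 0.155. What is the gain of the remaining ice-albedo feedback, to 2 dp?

Amplification A = ΔT/ΔT₀ = 1.51/0.604 = 2.5.
Total gain g = 1 − 1/A = 1 − 1/2.5 = 0.6.
Known gains sum to 0.285 + 0.155 = 0.44.
g_ice = 0.6 − 0.44 = 0.16.

0.16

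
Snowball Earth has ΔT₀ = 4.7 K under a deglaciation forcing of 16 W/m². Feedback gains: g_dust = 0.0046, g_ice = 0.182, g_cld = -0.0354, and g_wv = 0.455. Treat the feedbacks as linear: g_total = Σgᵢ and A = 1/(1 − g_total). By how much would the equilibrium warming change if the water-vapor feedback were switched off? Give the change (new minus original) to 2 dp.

-6.40 K

Original: g = 0.6062, ΔT = 4.7/(1−0.6062) = 11.9350 K.
Without water-vapor: g' = 0.1512, ΔT' = 4.7/(1−0.1512) = 5.5372 K.
Change = 5.5372 − 11.9350 = -6.40 K.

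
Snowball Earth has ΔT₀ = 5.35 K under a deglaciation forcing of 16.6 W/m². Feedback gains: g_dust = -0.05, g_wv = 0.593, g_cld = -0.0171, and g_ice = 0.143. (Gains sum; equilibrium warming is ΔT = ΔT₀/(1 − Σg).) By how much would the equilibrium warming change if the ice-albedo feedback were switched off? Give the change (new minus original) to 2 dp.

-4.87 K

Original: g = 0.6689, ΔT = 5.35/(1−0.6689) = 16.1583 K.
Without ice-albedo: g' = 0.5259, ΔT' = 5.35/(1−0.5259) = 11.2845 K.
Change = 11.2845 − 16.1583 = -4.87 K.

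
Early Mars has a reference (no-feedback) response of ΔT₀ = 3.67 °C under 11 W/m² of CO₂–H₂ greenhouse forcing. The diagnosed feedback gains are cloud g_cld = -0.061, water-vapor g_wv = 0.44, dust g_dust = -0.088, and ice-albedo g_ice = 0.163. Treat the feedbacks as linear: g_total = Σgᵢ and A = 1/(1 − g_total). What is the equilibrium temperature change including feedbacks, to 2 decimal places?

6.72 °C

Total gain g = -0.061 + 0.44 − 0.088 + 0.163 = 0.454.
Amplification A = 1/(1 − 0.454) = 1.832.
ΔT = 3.67 × 1.832 = 6.72 °C.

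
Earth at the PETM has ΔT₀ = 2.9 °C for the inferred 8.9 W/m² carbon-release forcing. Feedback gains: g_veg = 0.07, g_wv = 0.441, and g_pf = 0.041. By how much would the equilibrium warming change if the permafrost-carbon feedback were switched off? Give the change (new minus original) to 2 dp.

-0.54 °C

Original: g = 0.552, ΔT = 2.9/(1−0.552) = 6.4732 °C.
Without permafrost-carbon: g' = 0.511, ΔT' = 2.9/(1−0.511) = 5.9305 °C.
Change = 5.9305 − 6.4732 = -0.54 °C.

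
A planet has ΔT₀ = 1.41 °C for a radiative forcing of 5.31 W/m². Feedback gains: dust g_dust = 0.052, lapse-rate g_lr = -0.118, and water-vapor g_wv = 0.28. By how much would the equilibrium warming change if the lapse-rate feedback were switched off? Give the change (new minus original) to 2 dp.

Original: g = 0.214, ΔT = 1.41/(1−0.214) = 1.7939 °C.
Without lapse-rate: g' = 0.332, ΔT' = 1.41/(1−0.332) = 2.1108 °C.
Change = 2.1108 − 1.7939 = 0.32 °C.

0.32 °C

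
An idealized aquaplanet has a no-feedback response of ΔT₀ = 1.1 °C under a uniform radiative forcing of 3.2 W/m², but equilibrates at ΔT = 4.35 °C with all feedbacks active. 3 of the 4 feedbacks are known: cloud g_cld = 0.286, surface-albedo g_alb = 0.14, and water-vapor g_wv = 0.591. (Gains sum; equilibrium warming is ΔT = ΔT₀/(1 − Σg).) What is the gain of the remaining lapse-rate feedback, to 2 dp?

-0.27

Amplification A = ΔT/ΔT₀ = 4.35/1.1 = 3.955.
Total gain g = 1 − 1/A = 1 − 1/3.955 = 0.7472.
Known gains sum to 0.286 + 0.14 + 0.591 = 1.017.
g_lr = 0.7472 − 1.017 = -0.27.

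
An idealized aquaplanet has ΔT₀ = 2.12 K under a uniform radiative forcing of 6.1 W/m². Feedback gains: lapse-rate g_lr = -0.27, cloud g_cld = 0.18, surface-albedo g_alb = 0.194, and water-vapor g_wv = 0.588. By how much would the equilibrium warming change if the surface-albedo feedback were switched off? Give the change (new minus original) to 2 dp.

-2.66 K

Original: g = 0.692, ΔT = 2.12/(1−0.692) = 6.8831 K.
Without surface-albedo: g' = 0.498, ΔT' = 2.12/(1−0.498) = 4.2231 K.
Change = 4.2231 − 6.8831 = -2.66 K.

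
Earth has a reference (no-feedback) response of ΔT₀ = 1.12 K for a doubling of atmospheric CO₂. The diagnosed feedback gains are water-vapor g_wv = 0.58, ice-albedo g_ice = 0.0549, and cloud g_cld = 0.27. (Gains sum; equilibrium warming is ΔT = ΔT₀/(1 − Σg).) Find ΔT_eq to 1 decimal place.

Total gain g = 0.58 + 0.0549 + 0.27 = 0.9049.
Amplification A = 1/(1 − 0.9049) = 10.52.
ΔT = 1.12 × 10.52 = 11.8 K.

11.8 K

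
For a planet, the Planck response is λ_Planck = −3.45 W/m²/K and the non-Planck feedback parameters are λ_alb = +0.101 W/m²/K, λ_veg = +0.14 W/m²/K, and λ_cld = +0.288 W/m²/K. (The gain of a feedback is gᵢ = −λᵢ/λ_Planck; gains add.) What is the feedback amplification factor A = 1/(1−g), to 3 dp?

Convert to gains: g_alb = 0.101/3.45 = 0.02928; g_veg = 0.14/3.45 = 0.04058; g_cld = 0.288/3.45 = 0.08348.
Total gain g = 0.15334.
A = 1/(1 − 0.15334) = 1.181.

1.181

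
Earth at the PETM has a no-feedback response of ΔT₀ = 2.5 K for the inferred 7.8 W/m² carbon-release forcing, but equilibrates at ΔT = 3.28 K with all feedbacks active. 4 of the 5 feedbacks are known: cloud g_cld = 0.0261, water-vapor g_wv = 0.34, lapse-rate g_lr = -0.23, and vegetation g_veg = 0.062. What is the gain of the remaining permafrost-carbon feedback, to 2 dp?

Amplification A = ΔT/ΔT₀ = 3.28/2.5 = 1.312.
Total gain g = 1 − 1/A = 1 − 1/1.312 = 0.2378.
Known gains sum to 0.0261 + 0.34 − 0.23 + 0.062 = 0.1981.
g_pf = 0.2378 − 0.1981 = 0.04.

0.04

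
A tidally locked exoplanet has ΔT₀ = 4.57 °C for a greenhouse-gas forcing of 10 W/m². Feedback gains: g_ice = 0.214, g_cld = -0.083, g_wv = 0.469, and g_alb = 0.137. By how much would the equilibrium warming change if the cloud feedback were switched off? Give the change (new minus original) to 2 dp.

Original: g = 0.737, ΔT = 4.57/(1−0.737) = 17.3764 °C.
Without cloud: g' = 0.82, ΔT' = 4.57/(1−0.82) = 25.3889 °C.
Change = 25.3889 − 17.3764 = 8.01 °C.

8.01 °C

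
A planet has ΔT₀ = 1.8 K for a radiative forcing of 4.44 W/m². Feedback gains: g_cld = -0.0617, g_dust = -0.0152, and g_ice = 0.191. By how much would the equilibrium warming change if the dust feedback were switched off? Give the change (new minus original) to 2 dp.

0.04 K

Original: g = 0.1141, ΔT = 1.8/(1−0.1141) = 2.0318 K.
Without dust: g' = 0.1293, ΔT' = 1.8/(1−0.1293) = 2.0673 K.
Change = 2.0673 − 2.0318 = 0.04 K.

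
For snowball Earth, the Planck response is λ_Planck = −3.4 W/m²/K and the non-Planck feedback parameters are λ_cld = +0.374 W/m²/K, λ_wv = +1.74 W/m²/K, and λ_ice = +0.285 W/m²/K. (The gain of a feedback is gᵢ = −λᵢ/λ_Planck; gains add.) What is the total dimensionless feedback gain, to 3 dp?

Convert to gains: g_cld = 0.374/3.4 = 0.11; g_wv = 1.74/3.4 = 0.5118; g_ice = 0.285/3.4 = 0.08382.
Total gain g = 0.70562.

0.706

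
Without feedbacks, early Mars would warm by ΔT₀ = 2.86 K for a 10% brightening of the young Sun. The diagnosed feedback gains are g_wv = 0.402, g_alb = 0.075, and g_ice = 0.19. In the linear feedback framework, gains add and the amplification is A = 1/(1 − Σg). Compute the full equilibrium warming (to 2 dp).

8.59 K

Total gain g = 0.402 + 0.075 + 0.19 = 0.667.
Amplification A = 1/(1 − 0.667) = 3.003.
ΔT = 2.86 × 3.003 = 8.59 K.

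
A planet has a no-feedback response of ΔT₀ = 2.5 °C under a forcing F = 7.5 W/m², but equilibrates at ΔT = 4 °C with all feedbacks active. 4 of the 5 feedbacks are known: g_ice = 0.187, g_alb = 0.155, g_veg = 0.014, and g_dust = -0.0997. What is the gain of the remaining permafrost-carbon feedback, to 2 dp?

0.12

Amplification A = ΔT/ΔT₀ = 4/2.5 = 1.6.
Total gain g = 1 − 1/A = 1 − 1/1.6 = 0.375.
Known gains sum to 0.187 + 0.155 + 0.014 − 0.0997 = 0.2563.
g_pf = 0.375 − 0.2563 = 0.12.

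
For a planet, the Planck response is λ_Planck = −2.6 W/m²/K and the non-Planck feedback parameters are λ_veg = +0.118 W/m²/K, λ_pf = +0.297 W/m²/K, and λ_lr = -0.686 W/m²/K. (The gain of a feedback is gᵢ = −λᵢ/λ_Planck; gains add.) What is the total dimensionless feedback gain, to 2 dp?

-0.10

Convert to gains: g_veg = 0.118/2.6 = 0.04538; g_pf = 0.297/2.6 = 0.1142; g_lr = -0.686/2.6 = -0.2638.
Total gain g = -0.10422.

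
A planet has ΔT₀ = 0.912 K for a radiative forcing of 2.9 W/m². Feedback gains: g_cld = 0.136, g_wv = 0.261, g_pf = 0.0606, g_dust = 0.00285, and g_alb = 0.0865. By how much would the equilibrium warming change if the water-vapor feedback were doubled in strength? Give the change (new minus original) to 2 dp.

Original: g = 0.54695, ΔT = 0.912/(1−0.54695) = 2.0130 K.
With doubled water-vapor: g' = 0.80795, ΔT' = 0.912/(1−0.80795) = 4.7488 K.
Change = 4.7488 − 2.0130 = 2.74 K.

2.74 K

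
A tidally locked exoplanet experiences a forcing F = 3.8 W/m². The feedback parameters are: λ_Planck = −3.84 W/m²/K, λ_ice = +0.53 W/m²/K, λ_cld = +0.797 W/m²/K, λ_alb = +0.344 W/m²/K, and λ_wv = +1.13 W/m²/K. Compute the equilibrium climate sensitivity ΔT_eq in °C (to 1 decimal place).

Net feedback parameter λ = (−3.84) + (+0.53) + (+0.797) + (+0.344) + (+1.13) = -1.039 W/m²/K.
ΔT = −F/λ = −3.8/(-1.039) = 3.7 °C.

3.7 °C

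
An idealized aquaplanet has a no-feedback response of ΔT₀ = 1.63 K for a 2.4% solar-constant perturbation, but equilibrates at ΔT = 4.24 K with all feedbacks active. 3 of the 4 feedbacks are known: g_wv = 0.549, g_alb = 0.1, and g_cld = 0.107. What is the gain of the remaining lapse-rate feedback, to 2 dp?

Amplification A = ΔT/ΔT₀ = 4.24/1.63 = 2.601.
Total gain g = 1 − 1/A = 1 − 1/2.601 = 0.6155.
Known gains sum to 0.549 + 0.1 + 0.107 = 0.756.
g_lr = 0.6155 − 0.756 = -0.14.

-0.14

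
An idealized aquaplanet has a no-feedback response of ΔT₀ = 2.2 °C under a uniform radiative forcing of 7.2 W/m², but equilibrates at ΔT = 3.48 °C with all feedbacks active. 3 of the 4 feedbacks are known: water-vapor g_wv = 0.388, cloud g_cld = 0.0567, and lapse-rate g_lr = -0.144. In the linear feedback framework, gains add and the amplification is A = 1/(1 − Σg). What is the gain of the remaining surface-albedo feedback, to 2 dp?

0.07

Amplification A = ΔT/ΔT₀ = 3.48/2.2 = 1.582.
Total gain g = 1 − 1/A = 1 − 1/1.582 = 0.3679.
Known gains sum to 0.388 + 0.0567 − 0.144 = 0.3007.
g_alb = 0.3679 − 0.3007 = 0.07.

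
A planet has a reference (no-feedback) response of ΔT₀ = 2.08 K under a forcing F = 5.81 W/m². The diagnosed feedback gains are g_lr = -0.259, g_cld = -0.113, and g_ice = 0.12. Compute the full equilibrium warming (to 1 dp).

Total gain g = -0.259 − 0.113 + 0.12 = -0.252.
Amplification A = 1/(1 + 0.252) = 0.7987.
ΔT = 2.08 × 0.7987 = 1.7 K.

1.7 K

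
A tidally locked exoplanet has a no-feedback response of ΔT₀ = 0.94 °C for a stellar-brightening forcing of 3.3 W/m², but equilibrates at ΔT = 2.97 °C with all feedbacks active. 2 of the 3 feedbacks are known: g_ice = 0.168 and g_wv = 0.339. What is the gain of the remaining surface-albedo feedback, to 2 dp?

Amplification A = ΔT/ΔT₀ = 2.97/0.94 = 3.16.
Total gain g = 1 − 1/A = 1 − 1/3.16 = 0.6835.
Known gains sum to 0.168 + 0.339 = 0.507.
g_alb = 0.6835 − 0.507 = 0.18.

0.18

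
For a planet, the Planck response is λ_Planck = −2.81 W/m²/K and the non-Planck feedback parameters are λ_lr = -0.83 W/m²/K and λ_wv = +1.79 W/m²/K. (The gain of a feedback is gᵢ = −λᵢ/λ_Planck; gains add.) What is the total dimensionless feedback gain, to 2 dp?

0.34

Convert to gains: g_lr = -0.83/2.81 = -0.2954; g_wv = 1.79/2.81 = 0.637.
Total gain g = 0.3416.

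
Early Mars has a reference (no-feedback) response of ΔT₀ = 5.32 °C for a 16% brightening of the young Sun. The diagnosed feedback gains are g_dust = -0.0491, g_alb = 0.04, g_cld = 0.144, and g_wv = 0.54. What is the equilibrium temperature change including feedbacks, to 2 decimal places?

16.36 °C

Total gain g = -0.0491 + 0.04 + 0.144 + 0.54 = 0.6749.
Amplification A = 1/(1 − 0.6749) = 3.076.
ΔT = 5.32 × 3.076 = 16.36 °C.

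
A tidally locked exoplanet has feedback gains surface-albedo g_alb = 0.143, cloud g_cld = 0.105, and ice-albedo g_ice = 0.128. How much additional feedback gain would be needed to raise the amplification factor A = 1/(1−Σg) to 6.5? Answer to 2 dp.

Current total gain = 0.376.
Target gain for A = 6.5: g* = 1 − 1/6.5 = 0.8462.
Additional gain needed = 0.8462 − 0.376 = 0.47.

0.47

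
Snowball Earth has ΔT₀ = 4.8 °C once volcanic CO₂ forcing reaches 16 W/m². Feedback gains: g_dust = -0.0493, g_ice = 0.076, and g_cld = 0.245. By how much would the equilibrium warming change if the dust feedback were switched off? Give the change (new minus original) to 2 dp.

0.48 °C

Original: g = 0.2717, ΔT = 4.8/(1−0.2717) = 6.5907 °C.
Without dust: g' = 0.321, ΔT' = 4.8/(1−0.321) = 7.0692 °C.
Change = 7.0692 − 6.5907 = 0.48 °C.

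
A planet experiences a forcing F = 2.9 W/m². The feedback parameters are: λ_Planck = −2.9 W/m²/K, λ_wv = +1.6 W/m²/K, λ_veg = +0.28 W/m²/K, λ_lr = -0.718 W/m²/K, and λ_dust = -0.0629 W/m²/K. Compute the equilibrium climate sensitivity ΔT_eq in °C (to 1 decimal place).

1.6 °C

Net feedback parameter λ = (−2.9) + (+1.6) + (+0.28) + (-0.718) + (-0.0629) = -1.8009 W/m²/K.
ΔT = −F/λ = −2.9/(-1.8009) = 1.6 °C.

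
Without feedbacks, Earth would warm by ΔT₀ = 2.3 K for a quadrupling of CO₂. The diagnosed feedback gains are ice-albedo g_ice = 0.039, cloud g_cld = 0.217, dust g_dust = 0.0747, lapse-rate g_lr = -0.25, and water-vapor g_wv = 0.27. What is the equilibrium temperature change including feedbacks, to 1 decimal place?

Total gain g = 0.039 + 0.217 + 0.0747 − 0.25 + 0.27 = 0.3507.
Amplification A = 1/(1 − 0.3507) = 1.54.
ΔT = 2.3 × 1.54 = 3.5 K.

3.5 K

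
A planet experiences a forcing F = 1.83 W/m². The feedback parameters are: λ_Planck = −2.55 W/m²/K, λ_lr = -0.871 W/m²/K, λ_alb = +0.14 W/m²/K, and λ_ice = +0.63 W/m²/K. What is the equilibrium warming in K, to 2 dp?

Net feedback parameter λ = (−2.55) + (-0.871) + (+0.14) + (+0.63) = -2.651 W/m²/K.
ΔT = −F/λ = −1.83/(-2.651) = 0.69 K.

0.69 K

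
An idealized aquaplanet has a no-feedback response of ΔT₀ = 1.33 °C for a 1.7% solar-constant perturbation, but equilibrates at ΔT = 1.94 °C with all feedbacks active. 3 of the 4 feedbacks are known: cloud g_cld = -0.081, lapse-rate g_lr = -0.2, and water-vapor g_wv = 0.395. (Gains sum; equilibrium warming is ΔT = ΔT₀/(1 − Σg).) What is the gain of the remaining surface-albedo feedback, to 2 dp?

0.20

Amplification A = ΔT/ΔT₀ = 1.94/1.33 = 1.459.
Total gain g = 1 − 1/A = 1 − 1/1.459 = 0.3146.
Known gains sum to -0.081 − 0.2 + 0.395 = 0.114.
g_alb = 0.3146 − 0.114 = 0.20.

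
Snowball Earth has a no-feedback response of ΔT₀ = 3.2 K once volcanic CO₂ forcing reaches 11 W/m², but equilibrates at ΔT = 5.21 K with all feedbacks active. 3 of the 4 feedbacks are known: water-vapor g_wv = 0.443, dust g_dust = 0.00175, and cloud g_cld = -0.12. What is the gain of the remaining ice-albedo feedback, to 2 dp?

Amplification A = ΔT/ΔT₀ = 5.21/3.2 = 1.628.
Total gain g = 1 − 1/A = 1 − 1/1.628 = 0.3857.
Known gains sum to 0.443 + 0.00175 − 0.12 = 0.32475.
g_ice = 0.3857 − 0.32475 = 0.06.

0.06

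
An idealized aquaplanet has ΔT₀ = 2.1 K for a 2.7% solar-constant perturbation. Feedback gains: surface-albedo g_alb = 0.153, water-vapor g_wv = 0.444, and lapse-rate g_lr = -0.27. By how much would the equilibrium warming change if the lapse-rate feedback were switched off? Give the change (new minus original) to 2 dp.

Original: g = 0.327, ΔT = 2.1/(1−0.327) = 3.1204 K.
Without lapse-rate: g' = 0.597, ΔT' = 2.1/(1−0.597) = 5.2109 K.
Change = 5.2109 − 3.1204 = 2.09 K.

2.09 K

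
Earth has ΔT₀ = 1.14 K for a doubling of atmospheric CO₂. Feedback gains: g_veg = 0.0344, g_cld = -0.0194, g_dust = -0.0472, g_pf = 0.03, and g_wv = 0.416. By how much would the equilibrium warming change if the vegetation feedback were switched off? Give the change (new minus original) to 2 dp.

-0.11 K

Original: g = 0.4138, ΔT = 1.14/(1−0.4138) = 1.9447 K.
Without vegetation: g' = 0.3794, ΔT' = 1.14/(1−0.3794) = 1.8369 K.
Change = 1.8369 − 1.9447 = -0.11 K.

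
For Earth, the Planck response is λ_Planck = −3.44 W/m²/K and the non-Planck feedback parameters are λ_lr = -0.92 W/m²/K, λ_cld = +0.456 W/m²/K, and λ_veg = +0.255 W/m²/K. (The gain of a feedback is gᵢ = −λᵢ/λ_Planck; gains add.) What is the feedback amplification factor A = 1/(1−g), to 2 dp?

Convert to gains: g_lr = -0.92/3.44 = -0.2674; g_cld = 0.456/3.44 = 0.1326; g_veg = 0.255/3.44 = 0.07413.
Total gain g = -0.06067.
A = 1/(1 + 0.06067) = 0.94.

0.94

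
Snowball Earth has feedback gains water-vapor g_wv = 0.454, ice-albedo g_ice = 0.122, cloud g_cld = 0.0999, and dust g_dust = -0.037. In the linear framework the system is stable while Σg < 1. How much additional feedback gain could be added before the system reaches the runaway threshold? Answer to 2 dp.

0.36

Current total gain = 0.454 + 0.122 + 0.0999 − 0.037 = 0.6389.
Margin to runaway = 1 − 0.6389 = 0.36.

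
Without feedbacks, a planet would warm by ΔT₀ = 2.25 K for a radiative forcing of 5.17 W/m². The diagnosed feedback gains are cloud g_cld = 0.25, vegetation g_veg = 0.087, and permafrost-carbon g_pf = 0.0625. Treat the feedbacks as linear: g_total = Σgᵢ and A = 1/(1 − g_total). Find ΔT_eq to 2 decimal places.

Total gain g = 0.25 + 0.087 + 0.0625 = 0.3995.
Amplification A = 1/(1 − 0.3995) = 1.665.
ΔT = 2.25 × 1.665 = 3.75 K.

3.75 K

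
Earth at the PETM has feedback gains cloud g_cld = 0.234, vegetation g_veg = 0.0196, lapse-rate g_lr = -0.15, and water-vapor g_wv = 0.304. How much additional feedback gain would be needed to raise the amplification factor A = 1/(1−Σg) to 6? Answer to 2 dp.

0.43

Current total gain = 0.4076.
Target gain for A = 6: g* = 1 − 1/6 = 0.8333.
Additional gain needed = 0.8333 − 0.4076 = 0.43.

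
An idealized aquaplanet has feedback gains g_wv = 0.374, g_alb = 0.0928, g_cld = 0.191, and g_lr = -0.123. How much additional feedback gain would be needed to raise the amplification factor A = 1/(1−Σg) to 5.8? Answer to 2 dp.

0.29

Current total gain = 0.5348.
Target gain for A = 5.8: g* = 1 − 1/5.8 = 0.8276.
Additional gain needed = 0.8276 − 0.5348 = 0.29.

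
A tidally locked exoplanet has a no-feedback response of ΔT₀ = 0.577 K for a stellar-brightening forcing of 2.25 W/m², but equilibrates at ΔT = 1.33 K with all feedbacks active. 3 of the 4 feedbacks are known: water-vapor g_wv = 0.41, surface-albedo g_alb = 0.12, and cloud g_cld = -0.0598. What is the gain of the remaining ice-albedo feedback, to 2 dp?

0.10

Amplification A = ΔT/ΔT₀ = 1.33/0.577 = 2.305.
Total gain g = 1 − 1/A = 1 − 1/2.305 = 0.5662.
Known gains sum to 0.41 + 0.12 − 0.0598 = 0.4702.
g_ice = 0.5662 − 0.4702 = 0.10.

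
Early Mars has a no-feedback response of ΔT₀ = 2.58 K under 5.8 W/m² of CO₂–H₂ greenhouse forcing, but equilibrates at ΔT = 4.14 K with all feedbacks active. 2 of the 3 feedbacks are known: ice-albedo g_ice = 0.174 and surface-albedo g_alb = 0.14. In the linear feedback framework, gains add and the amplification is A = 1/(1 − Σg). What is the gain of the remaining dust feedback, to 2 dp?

0.06

Amplification A = ΔT/ΔT₀ = 4.14/2.58 = 1.605.
Total gain g = 1 − 1/A = 1 − 1/1.605 = 0.3769.
Known gains sum to 0.174 + 0.14 = 0.314.
g_dust = 0.3769 − 0.314 = 0.06.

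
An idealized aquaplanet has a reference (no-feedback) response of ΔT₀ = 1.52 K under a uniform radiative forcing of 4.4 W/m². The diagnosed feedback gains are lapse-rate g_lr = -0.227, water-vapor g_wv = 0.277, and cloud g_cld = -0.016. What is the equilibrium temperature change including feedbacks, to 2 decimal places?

Total gain g = -0.227 + 0.277 − 0.016 = 0.034.
Amplification A = 1/(1 − 0.034) = 1.035.
ΔT = 1.52 × 1.035 = 1.57 K.

1.57 K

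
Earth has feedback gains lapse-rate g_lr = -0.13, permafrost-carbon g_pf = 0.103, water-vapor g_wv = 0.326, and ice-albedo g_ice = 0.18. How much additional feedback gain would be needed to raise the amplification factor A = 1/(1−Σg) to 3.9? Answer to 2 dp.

0.26

Current total gain = 0.479.
Target gain for A = 3.9: g* = 1 − 1/3.9 = 0.7436.
Additional gain needed = 0.7436 − 0.479 = 0.26.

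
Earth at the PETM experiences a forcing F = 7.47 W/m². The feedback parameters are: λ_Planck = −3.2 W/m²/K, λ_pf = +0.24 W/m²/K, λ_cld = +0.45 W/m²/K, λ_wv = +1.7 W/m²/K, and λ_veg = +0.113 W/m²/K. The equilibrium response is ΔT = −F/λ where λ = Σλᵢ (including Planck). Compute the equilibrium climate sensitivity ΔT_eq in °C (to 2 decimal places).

10.72 °C

Net feedback parameter λ = (−3.2) + (+0.24) + (+0.45) + (+1.7) + (+0.113) = -0.697 W/m²/K.
ΔT = −F/λ = −7.47/(-0.697) = 10.72 °C.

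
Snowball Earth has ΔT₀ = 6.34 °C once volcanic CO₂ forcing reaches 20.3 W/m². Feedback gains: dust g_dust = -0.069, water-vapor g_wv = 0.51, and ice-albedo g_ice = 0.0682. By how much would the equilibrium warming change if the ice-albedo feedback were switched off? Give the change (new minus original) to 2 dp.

Original: g = 0.5092, ΔT = 6.34/(1−0.5092) = 12.9177 °C.
Without ice-albedo: g' = 0.441, ΔT' = 6.34/(1−0.441) = 11.3417 °C.
Change = 11.3417 − 12.9177 = -1.58 °C.

-1.58 °C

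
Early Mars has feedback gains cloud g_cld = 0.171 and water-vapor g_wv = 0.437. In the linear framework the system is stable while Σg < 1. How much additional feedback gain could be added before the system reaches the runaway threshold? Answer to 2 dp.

0.39

Current total gain = 0.171 + 0.437 = 0.608.
Margin to runaway = 1 − 0.608 = 0.39.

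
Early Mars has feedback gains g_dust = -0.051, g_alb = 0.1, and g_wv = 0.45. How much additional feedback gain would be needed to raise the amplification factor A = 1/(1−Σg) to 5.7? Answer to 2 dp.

Current total gain = 0.499.
Target gain for A = 5.7: g* = 1 − 1/5.7 = 0.8246.
Additional gain needed = 0.8246 − 0.499 = 0.33.

0.33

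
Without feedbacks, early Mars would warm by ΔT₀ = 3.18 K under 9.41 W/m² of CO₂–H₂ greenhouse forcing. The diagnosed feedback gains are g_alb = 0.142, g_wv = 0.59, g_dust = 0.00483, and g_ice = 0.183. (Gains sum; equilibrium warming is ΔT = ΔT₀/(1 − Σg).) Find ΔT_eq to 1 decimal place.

39.7 K

Total gain g = 0.142 + 0.59 + 0.00483 + 0.183 = 0.91983.
Amplification A = 1/(1 − 0.91983) = 12.47.
ΔT = 3.18 × 12.47 = 39.7 K.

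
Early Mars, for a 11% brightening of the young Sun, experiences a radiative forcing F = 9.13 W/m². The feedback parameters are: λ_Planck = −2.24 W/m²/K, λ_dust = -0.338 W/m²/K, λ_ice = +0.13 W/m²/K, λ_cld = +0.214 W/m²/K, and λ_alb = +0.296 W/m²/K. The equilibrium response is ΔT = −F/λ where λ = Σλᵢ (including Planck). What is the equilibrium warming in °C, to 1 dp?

4.7 °C

Net feedback parameter λ = (−2.24) + (-0.338) + (+0.13) + (+0.214) + (+0.296) = -1.938 W/m²/K.
ΔT = −F/λ = −9.13/(-1.938) = 4.7 °C.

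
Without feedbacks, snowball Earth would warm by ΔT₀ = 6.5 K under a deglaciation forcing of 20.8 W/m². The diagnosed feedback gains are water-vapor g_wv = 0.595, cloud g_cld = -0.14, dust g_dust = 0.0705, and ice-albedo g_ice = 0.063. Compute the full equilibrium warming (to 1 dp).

15.8 K

Total gain g = 0.595 − 0.14 + 0.0705 + 0.063 = 0.5885.
Amplification A = 1/(1 − 0.5885) = 2.43.
ΔT = 6.5 × 2.43 = 15.8 K.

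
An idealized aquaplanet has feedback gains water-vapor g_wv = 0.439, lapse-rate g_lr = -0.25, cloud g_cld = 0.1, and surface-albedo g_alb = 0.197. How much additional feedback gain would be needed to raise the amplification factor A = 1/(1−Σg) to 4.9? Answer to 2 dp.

Current total gain = 0.486.
Target gain for A = 4.9: g* = 1 − 1/4.9 = 0.7959.
Additional gain needed = 0.7959 − 0.486 = 0.31.

0.31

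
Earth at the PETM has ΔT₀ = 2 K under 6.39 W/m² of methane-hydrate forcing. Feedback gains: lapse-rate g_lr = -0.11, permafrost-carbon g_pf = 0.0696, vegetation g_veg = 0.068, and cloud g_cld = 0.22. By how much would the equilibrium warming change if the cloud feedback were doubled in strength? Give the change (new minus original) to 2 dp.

1.10 K

Original: g = 0.2476, ΔT = 2/(1−0.2476) = 2.6582 K.
With doubled cloud: g' = 0.4676, ΔT' = 2/(1−0.4676) = 3.7566 K.
Change = 3.7566 − 2.6582 = 1.10 K.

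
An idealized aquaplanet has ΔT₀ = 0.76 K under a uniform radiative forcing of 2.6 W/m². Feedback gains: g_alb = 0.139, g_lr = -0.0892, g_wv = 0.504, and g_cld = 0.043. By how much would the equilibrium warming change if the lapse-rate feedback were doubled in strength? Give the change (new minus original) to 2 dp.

-0.34 K

Original: g = 0.5968, ΔT = 0.76/(1−0.5968) = 1.8849 K.
With doubled lapse-rate: g' = 0.5076, ΔT' = 0.76/(1−0.5076) = 1.5435 K.
Change = 1.5435 − 1.8849 = -0.34 K.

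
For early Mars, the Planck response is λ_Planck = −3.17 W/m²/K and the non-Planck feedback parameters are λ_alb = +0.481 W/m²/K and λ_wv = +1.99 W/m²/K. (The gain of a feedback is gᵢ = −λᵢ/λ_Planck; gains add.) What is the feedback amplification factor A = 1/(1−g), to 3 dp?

4.535

Convert to gains: g_alb = 0.481/3.17 = 0.1517; g_wv = 1.99/3.17 = 0.6278.
Total gain g = 0.7795.
A = 1/(1 − 0.7795) = 4.535.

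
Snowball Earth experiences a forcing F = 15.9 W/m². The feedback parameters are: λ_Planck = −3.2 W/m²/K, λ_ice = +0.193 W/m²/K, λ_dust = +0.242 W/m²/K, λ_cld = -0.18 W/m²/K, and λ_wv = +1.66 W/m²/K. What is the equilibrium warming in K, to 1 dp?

Net feedback parameter λ = (−3.2) + (+0.193) + (+0.242) + (-0.18) + (+1.66) = -1.285 W/m²/K.
ΔT = −F/λ = −15.9/(-1.285) = 12.4 K.

12.4 K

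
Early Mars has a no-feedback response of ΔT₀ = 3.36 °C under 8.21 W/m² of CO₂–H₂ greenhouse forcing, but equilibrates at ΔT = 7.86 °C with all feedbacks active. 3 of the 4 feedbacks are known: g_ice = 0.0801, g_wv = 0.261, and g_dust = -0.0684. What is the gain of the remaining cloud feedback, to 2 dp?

0.30

Amplification A = ΔT/ΔT₀ = 7.86/3.36 = 2.339.
Total gain g = 1 − 1/A = 1 − 1/2.339 = 0.5725.
Known gains sum to 0.0801 + 0.261 − 0.0684 = 0.2727.
g_cld = 0.5725 − 0.2727 = 0.30.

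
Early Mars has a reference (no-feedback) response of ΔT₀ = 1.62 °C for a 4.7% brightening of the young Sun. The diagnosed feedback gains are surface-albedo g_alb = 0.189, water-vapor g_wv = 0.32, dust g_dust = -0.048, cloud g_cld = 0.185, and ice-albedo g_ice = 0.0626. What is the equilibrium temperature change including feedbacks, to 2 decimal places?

5.56 °C

Total gain g = 0.189 + 0.32 − 0.048 + 0.185 + 0.0626 = 0.7086.
Amplification A = 1/(1 − 0.7086) = 3.432.
ΔT = 1.62 × 3.432 = 5.56 °C.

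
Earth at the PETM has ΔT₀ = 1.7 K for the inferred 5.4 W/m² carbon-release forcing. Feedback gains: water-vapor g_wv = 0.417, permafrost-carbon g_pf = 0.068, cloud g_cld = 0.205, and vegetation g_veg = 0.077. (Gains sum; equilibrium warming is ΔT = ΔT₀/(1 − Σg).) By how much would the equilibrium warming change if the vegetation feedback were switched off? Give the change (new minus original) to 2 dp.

Original: g = 0.767, ΔT = 1.7/(1−0.767) = 7.2961 K.
Without vegetation: g' = 0.69, ΔT' = 1.7/(1−0.69) = 5.4839 K.
Change = 5.4839 − 7.2961 = -1.81 K.

-1.81 K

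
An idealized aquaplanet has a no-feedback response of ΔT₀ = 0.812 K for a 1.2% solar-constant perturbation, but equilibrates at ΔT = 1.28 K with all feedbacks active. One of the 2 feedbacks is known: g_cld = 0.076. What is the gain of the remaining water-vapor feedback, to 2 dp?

Amplification A = ΔT/ΔT₀ = 1.28/0.812 = 1.576.
Total gain g = 1 − 1/A = 1 − 1/1.576 = 0.3655.
The known gain is 0.076.
g_wv = 0.3655 − 0.076 = 0.29.

0.29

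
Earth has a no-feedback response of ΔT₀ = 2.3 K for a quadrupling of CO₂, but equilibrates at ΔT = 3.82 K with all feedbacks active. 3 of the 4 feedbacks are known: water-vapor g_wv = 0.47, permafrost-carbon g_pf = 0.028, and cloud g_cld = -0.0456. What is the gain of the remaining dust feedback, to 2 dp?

-0.05

Amplification A = ΔT/ΔT₀ = 3.82/2.3 = 1.661.
Total gain g = 1 − 1/A = 1 − 1/1.661 = 0.398.
Known gains sum to 0.47 + 0.028 − 0.0456 = 0.4524.
g_dust = 0.398 − 0.4524 = -0.05.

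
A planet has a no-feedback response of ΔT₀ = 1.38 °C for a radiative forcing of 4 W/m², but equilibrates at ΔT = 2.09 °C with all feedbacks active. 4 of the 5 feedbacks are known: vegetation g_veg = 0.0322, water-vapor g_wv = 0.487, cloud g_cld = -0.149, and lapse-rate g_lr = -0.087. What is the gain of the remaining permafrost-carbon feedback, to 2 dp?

0.06

Amplification A = ΔT/ΔT₀ = 2.09/1.38 = 1.514.
Total gain g = 1 − 1/A = 1 − 1/1.514 = 0.3395.
Known gains sum to 0.0322 + 0.487 − 0.149 − 0.087 = 0.2832.
g_pf = 0.3395 − 0.2832 = 0.06.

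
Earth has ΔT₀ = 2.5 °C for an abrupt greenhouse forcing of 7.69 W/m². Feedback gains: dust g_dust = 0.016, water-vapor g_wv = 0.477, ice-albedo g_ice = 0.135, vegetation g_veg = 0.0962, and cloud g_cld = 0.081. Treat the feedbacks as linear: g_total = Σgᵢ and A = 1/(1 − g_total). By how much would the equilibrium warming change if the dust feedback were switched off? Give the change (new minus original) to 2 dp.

-0.97 °C

Original: g = 0.8052, ΔT = 2.5/(1−0.8052) = 12.8337 °C.
Without dust: g' = 0.7892, ΔT' = 2.5/(1−0.7892) = 11.8596 °C.
Change = 11.8596 − 12.8337 = -0.97 °C.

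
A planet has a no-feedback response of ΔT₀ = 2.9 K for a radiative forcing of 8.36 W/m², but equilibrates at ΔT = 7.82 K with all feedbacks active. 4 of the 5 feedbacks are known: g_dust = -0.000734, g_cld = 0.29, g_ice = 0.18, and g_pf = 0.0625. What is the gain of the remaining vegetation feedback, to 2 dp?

Amplification A = ΔT/ΔT₀ = 7.82/2.9 = 2.697.
Total gain g = 1 − 1/A = 1 − 1/2.697 = 0.6292.
Known gains sum to -0.000734 + 0.29 + 0.18 + 0.0625 = 0.531766.
g_veg = 0.6292 − 0.531766 = 0.10.

0.10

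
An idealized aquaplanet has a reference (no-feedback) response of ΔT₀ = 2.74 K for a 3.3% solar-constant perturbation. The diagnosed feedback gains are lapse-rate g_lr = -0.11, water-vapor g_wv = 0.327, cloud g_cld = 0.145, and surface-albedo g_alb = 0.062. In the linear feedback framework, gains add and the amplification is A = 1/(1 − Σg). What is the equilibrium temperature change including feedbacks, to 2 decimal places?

Total gain g = -0.11 + 0.327 + 0.145 + 0.062 = 0.424.
Amplification A = 1/(1 − 0.424) = 1.736.
ΔT = 2.74 × 1.736 = 4.76 K.

4.76 K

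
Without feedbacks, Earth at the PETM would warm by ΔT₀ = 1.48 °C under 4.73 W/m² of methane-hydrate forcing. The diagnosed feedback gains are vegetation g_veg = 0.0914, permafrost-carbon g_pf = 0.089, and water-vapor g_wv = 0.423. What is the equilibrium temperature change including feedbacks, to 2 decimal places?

3.73 °C

Total gain g = 0.0914 + 0.089 + 0.423 = 0.6034.
Amplification A = 1/(1 − 0.6034) = 2.521.
ΔT = 1.48 × 2.521 = 3.73 °C.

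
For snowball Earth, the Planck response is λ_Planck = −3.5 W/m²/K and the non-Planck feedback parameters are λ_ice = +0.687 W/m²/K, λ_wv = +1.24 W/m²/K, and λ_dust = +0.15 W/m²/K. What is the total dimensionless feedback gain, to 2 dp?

0.59

Convert to gains: g_ice = 0.687/3.5 = 0.1963; g_wv = 1.24/3.5 = 0.3543; g_dust = 0.15/3.5 = 0.04286.
Total gain g = 0.59346.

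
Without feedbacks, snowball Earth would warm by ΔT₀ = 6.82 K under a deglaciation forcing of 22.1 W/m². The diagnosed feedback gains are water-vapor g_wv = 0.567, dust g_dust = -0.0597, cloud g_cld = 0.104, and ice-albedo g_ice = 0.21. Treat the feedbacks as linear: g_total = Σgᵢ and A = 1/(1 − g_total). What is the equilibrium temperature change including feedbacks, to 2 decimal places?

Total gain g = 0.567 − 0.0597 + 0.104 + 0.21 = 0.8213.
Amplification A = 1/(1 − 0.8213) = 5.596.
ΔT = 6.82 × 5.596 = 38.16 K.

38.16 K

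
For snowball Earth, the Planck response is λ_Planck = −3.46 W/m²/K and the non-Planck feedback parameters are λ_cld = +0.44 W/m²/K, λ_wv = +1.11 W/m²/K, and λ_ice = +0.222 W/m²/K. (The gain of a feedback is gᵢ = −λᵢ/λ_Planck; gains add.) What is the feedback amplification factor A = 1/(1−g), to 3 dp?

Convert to gains: g_cld = 0.44/3.46 = 0.1272; g_wv = 1.11/3.46 = 0.3208; g_ice = 0.222/3.46 = 0.06416.
Total gain g = 0.51216.
A = 1/(1 − 0.51216) = 2.050.

2.050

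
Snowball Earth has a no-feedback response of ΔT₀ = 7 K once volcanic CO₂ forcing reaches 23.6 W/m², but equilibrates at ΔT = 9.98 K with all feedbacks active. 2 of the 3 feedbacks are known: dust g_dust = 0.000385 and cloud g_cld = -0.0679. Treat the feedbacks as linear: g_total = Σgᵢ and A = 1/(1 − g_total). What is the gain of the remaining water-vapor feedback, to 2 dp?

Amplification A = ΔT/ΔT₀ = 9.98/7 = 1.426.
Total gain g = 1 − 1/A = 1 − 1/1.426 = 0.2987.
Known gains sum to 0.000385 − 0.0679 = -0.067515.
g_wv = 0.2987 + 0.067515 = 0.37.

0.37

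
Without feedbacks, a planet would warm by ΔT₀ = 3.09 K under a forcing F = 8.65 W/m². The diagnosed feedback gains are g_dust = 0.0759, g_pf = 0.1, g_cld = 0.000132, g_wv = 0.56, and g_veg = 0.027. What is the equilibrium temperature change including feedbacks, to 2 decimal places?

Total gain g = 0.0759 + 0.1 + 0.000132 + 0.56 + 0.027 = 0.763032.
Amplification A = 1/(1 − 0.763032) = 4.22.
ΔT = 3.09 × 4.22 = 13.04 K.

13.04 K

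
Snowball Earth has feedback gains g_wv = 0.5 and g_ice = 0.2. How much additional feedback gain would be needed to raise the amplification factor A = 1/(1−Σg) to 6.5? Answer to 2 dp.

Current total gain = 0.7.
Target gain for A = 6.5: g* = 1 − 1/6.5 = 0.8462.
Additional gain needed = 0.8462 − 0.7 = 0.15.

0.15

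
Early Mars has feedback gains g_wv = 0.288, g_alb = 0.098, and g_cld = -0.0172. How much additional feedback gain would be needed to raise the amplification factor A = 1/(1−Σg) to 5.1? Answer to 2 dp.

Current total gain = 0.3688.
Target gain for A = 5.1: g* = 1 − 1/5.1 = 0.8039.
Additional gain needed = 0.8039 − 0.3688 = 0.44.

0.44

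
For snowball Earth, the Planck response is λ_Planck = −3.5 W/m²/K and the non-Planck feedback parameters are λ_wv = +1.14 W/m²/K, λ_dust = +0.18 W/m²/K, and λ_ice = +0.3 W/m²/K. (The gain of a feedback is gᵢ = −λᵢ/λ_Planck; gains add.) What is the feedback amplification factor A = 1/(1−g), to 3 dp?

Convert to gains: g_wv = 1.14/3.5 = 0.3257; g_dust = 0.18/3.5 = 0.05143; g_ice = 0.3/3.5 = 0.08571.
Total gain g = 0.46284.
A = 1/(1 − 0.46284) = 1.862.

1.862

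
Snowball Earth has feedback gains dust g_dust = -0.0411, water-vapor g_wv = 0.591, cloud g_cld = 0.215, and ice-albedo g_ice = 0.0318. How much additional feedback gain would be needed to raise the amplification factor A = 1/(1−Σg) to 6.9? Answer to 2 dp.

Current total gain = 0.7967.
Target gain for A = 6.9: g* = 1 − 1/6.9 = 0.8551.
Additional gain needed = 0.8551 − 0.7967 = 0.06.

0.06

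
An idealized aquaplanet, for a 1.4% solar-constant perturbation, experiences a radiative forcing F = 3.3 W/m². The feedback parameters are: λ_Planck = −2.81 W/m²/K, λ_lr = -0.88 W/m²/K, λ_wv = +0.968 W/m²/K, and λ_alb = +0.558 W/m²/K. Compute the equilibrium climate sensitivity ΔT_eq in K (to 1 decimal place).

1.5 K

Net feedback parameter λ = (−2.81) + (-0.88) + (+0.968) + (+0.558) = -2.164 W/m²/K.
ΔT = −F/λ = −3.3/(-2.164) = 1.5 K.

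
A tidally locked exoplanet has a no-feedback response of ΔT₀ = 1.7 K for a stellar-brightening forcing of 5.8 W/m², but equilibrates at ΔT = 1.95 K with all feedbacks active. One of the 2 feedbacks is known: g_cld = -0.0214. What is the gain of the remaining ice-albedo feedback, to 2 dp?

0.15

Amplification A = ΔT/ΔT₀ = 1.95/1.7 = 1.147.
Total gain g = 1 − 1/A = 1 − 1/1.147 = 0.1282.
The known gain is -0.0214.
g_ice = 0.1282 + 0.0214 = 0.15.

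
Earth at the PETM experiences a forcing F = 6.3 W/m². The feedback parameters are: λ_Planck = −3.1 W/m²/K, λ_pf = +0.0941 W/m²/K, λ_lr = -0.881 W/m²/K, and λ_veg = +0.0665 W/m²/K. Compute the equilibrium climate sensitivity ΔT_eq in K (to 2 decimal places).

Net feedback parameter λ = (−3.1) + (+0.0941) + (-0.881) + (+0.0665) = -3.8204 W/m²/K.
ΔT = −F/λ = −6.3/(-3.8204) = 1.65 K.

1.65 K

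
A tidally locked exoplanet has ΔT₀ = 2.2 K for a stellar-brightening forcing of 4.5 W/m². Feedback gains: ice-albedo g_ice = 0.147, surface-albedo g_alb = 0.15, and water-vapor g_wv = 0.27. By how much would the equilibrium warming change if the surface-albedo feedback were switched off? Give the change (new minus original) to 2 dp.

Original: g = 0.567, ΔT = 2.2/(1−0.567) = 5.0808 K.
Without surface-albedo: g' = 0.417, ΔT' = 2.2/(1−0.417) = 3.7736 K.
Change = 3.7736 − 5.0808 = -1.31 K.

-1.31 K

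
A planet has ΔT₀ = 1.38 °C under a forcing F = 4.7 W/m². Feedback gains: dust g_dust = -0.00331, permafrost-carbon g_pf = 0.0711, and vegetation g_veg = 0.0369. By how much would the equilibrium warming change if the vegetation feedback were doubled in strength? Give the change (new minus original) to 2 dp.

0.07 °C

Original: g = 0.10469, ΔT = 1.38/(1−0.10469) = 1.5414 °C.
With doubled vegetation: g' = 0.14159, ΔT' = 1.38/(1−0.14159) = 1.6076 °C.
Change = 1.6076 − 1.5414 = 0.07 °C.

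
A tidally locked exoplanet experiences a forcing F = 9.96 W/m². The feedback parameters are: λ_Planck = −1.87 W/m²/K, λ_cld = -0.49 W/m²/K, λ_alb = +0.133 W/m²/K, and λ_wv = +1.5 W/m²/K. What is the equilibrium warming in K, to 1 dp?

13.7 K

Net feedback parameter λ = (−1.87) + (-0.49) + (+0.133) + (+1.5) = -0.727 W/m²/K.
ΔT = −F/λ = −9.96/(-0.727) = 13.7 K.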